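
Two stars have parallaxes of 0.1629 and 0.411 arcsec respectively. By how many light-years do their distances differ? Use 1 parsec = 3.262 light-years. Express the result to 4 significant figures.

12.09 ly

d_A = 1/0.1629″ = 6.1387 pc; d_B = 1/0.4110″ = 2.4331 pc.
|d_B − d_A| = |2.4331 − 6.1387| = 3.7056 pc = 3.7056 × 3.262 ly = 12.088 ly.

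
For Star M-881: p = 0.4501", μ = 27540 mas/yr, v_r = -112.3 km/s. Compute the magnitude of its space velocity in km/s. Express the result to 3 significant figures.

d = 1/p = 1/0.4501″ = 2.2217 pc.
μ = 27540 mas/yr = 27.54 ″/yr.
v_t = 4.740 μ d = 4.740 × 27.54 × 2.2217 = 290.02 km/s.
v = √(v_r² + v_t²) = √((-112.3)² + 290.02²) = √96722.9 = 311 km/s.

311 km/s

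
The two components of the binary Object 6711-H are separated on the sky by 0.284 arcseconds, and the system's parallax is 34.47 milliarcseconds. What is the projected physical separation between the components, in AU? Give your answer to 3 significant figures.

8.24 AU

d = 1/p = 1/0.03447″ = 29.011 pc.
At distance d (pc), an angle of θ arcsec spans θ·d AU: s = 0.284 × 29.011 = 8.2391 AU.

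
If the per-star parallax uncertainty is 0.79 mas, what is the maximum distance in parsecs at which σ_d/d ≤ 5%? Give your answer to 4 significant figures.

63.29 pc

σ_d/d = σ_p/p, so the condition is σ_p/p ≤ 0.05, i.e. p ≥ σ_p/0.05.
p_min = 0.79/0.05 = 15.8 mas = 0.0158 arcsec.
d_max = 1/p_min = 1/0.0158 = 63.291 pc.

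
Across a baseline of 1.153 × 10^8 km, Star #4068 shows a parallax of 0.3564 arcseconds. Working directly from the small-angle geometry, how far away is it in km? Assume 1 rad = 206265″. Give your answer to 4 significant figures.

θ = 0.3564″ = 0.3564/206265 = 1.7279 × 10^-6 rad.
d = B/θ = (1.153 × 10^8) / (1.7279 × 10^-6) = 6.6728 × 10^13 km.

6.673 × 10^13 km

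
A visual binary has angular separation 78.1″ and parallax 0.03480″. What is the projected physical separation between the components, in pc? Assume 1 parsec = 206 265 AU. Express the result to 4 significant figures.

0.01088 pc

d = 1/p = 1/0.03480″ = 28.736 pc.
At distance d (pc), an angle of θ arcsec spans θ·d AU: s = 78.1 × 28.736 = 2244.3 AU.
= 2244.3 / 206265 = 0.010881 pc.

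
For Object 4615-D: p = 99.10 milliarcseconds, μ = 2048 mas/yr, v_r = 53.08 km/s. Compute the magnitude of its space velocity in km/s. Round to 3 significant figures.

d = 1/p = 1/0.09910″ = 10.091 pc.
μ = 2048 mas/yr = 2.048 ″/yr.
v_t = 4.740 μ d = 4.740 × 2.048 × 10.091 = 97.959 km/s.
v = √(v_r² + v_t²) = √(53.08² + 97.959²) = √12413.5 = 111.42 km/s.

111 km/s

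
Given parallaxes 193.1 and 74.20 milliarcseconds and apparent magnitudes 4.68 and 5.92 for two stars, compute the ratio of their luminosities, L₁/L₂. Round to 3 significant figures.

L₁/L₂ = 0.463

d₁ = 1/p₁ = 1/0.1931″ = 5.1787 pc; d₂ = 1/p₂ = 1/0.07420″ = 13.477 pc.
M₁ = m₁ − 5 log₁₀ d₁ + 5 = 4.68 − 3.5711 + 5 = 6.1089.
M₂ = 5.92 − 5.6480 + 5 = 5.2720.
L₁/L₂ = 10^(0.4(M₂ − M₁)) = 10^(0.4 × (-0.8369)) = 10^(-0.33476) = 0.46264.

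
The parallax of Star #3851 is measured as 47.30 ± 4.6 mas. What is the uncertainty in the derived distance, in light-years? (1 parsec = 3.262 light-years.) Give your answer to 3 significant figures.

d = 1/p, so σ_d = σ_p / p².
σ_d = 0.00460 / (0.04730)² = 0.00460 / 0.0022373 = 2.056 pc = 2.056 × 3.262 ly = 6.7067 ly.

6.71 ly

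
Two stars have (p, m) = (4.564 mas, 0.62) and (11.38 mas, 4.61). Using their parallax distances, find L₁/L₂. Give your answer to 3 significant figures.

d₁ = 1/p₁ = 1/0.004564″ = 219.11 pc; d₂ = 1/p₂ = 1/0.01138″ = 87.873 pc.
M₁ = m₁ − 5 log₁₀ d₁ + 5 = 0.62 − 11.7033 + 5 = -6.0833.
M₂ = 4.61 − 9.7193 + 5 = -0.1093.
L₁/L₂ = 10^(0.4(M₂ − M₁)) = 10^(0.4 × 5.9740) = 10^2.38960 = 245.24.

L₁/L₂ = 245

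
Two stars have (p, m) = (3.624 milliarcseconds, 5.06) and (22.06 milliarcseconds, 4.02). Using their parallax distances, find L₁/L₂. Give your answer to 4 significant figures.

d₁ = 1/p₁ = 1/0.003624″ = 275.94 pc; d₂ = 1/p₂ = 1/0.02206″ = 45.331 pc.
M₁ = m₁ − 5 log₁₀ d₁ + 5 = 5.06 − 12.2041 + 5 = -2.1441.
M₂ = 4.02 − 8.2820 + 5 = 0.7380.
L₁/L₂ = 10^(0.4(M₂ − M₁)) = 10^(0.4 × 2.8821) = 10^1.15284 = 14.218.

L₁/L₂ = 14.22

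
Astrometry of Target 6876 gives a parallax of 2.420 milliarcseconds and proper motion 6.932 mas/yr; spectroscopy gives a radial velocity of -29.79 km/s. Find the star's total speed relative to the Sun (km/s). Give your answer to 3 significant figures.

d = 1/p = 1/0.002420″ = 413.22 pc.
μ = 6.932 mas/yr = 0.006932 ″/yr.
v_t = 4.740 μ d = 4.740 × 0.006932 × 413.22 = 13.577 km/s.
v = √(v_r² + v_t²) = √((-29.79)² + 13.577²) = √1071.78 = 32.738 km/s.

32.7 km/s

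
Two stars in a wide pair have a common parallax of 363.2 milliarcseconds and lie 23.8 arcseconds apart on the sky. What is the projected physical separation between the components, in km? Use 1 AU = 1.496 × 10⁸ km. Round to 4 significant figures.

9.803 × 10^9 km

d = 1/p = 1/0.3632″ = 2.7533 pc.
At distance d (pc), an angle of θ arcsec spans θ·d AU: s = 23.8 × 2.7533 = 65.529 AU.
= 65.529 × 1.496 × 10⁸ km = 9.8031 × 10^9 km.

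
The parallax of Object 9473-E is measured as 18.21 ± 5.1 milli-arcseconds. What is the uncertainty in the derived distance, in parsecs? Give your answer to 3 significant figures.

15.4 pc

d = 1/p, so σ_d = σ_p / p².
σ_d = 0.00510 / (0.01821)² = 0.00510 / 0.0003316 = 15.38 pc.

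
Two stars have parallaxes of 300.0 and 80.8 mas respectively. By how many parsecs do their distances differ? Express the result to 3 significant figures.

d_A = 1/0.3000″ = 3.3333 pc; d_B = 1/0.08080″ = 12.376 pc.
|d_B − d_A| = |12.376 − 3.3333| = 9.0427 pc.

9.04 pc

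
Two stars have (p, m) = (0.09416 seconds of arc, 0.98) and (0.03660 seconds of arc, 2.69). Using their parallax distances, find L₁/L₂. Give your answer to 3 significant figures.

L₁/L₂ = 0.730

d₁ = 1/p₁ = 1/0.09416″ = 10.62 pc; d₂ = 1/p₂ = 1/0.03660″ = 27.322 pc.
M₁ = m₁ − 5 log₁₀ d₁ + 5 = 0.98 − 5.1306 + 5 = 0.8494.
M₂ = 2.69 − 7.1826 + 5 = 0.5074.
L₁/L₂ = 10^(0.4(M₂ − M₁)) = 10^(0.4 × (-0.3420)) = 10^(-0.13680) = 0.72979.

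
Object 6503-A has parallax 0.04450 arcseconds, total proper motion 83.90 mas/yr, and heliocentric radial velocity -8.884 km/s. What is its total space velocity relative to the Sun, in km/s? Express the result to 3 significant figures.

d = 1/p = 1/0.04450″ = 22.472 pc.
μ = 83.90 mas/yr = 0.08390 ″/yr.
v_t = 4.740 μ d = 4.740 × 0.08390 × 22.472 = 8.9368 km/s.
v = √(v_r² + v_t²) = √((-8.884)² + 8.9368²) = √158.792 = 12.601 km/s.

12.6 km/s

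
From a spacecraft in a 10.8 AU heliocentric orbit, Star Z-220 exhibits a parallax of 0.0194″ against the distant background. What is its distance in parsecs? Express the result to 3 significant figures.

With baseline B (in AU) and parallax p (in arcsec), d = B/p parsecs.
d = 10.8 / 0.0194 = 556.7 pc.

557 pc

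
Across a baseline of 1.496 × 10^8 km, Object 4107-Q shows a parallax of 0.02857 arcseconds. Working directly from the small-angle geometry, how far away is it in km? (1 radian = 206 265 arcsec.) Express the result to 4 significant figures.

θ = 0.02857″ = 0.02857/206265 = 1.3851 × 10^-7 rad.
d = B/θ = (1.496 × 10^8) / (1.3851 × 10^-7) = 1.0801 × 10^15 km.

1.080 × 10^15 km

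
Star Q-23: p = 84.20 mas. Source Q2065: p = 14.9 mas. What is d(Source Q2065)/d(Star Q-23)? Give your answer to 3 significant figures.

5.65

Since d = 1/p, d_B/d_A = p_A/p_B.
= 84.20 / 14.9 = 5.651.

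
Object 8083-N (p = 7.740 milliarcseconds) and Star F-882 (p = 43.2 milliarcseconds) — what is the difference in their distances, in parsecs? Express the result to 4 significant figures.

106.1 pc

d_A = 1/0.007740″ = 129.2 pc; d_B = 1/0.04320″ = 23.148 pc.
|d_B − d_A| = |23.148 − 129.2| = 106.05 pc.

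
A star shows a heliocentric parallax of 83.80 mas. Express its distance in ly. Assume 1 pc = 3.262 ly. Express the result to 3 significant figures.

p = 83.80 mas = 0.08380 arcsec.
d = 1/p = 1/0.08380 = 11.933 pc.
In light-years: 11.933 × 3.262 = 38.925 ly.

38.9 ly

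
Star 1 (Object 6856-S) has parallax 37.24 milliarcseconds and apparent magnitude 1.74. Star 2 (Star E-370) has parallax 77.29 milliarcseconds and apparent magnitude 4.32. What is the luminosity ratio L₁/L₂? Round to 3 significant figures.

L₁/L₂ = 46.4

d₁ = 1/p₁ = 1/0.03724″ = 26.853 pc; d₂ = 1/p₂ = 1/0.07729″ = 12.938 pc.
M₁ = m₁ − 5 log₁₀ d₁ + 5 = 1.74 − 7.1450 + 5 = -0.4050.
M₂ = 4.32 − 5.5593 + 5 = 3.7607.
L₁/L₂ = 10^(0.4(M₂ − M₁)) = 10^(0.4 × 4.1657) = 10^1.66628 = 46.375.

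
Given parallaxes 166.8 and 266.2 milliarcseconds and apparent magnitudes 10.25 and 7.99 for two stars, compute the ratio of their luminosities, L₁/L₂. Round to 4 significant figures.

d₁ = 1/p₁ = 1/0.1668″ = 5.9952 pc; d₂ = 1/p₂ = 1/0.2662″ = 3.7566 pc.
M₁ = m₁ − 5 log₁₀ d₁ + 5 = 10.25 − 3.8890 + 5 = 11.3610.
M₂ = 7.99 − 2.8740 + 5 = 10.1160.
L₁/L₂ = 10^(0.4(M₂ − M₁)) = 10^(0.4 × (-1.2450)) = 10^(-0.49800) = 0.31769.

L₁/L₂ = 0.3177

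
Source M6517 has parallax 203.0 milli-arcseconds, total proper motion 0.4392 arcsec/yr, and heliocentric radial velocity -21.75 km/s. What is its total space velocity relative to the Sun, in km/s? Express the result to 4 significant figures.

d = 1/p = 1/0.2030″ = 4.9261 pc.
v_t = 4.740 μ d = 4.740 × 0.4392 × 4.9261 = 10.255 km/s.
v = √(v_r² + v_t²) = √((-21.75)² + 10.255²) = √578.228 = 24.046 km/s.

24.05 km/s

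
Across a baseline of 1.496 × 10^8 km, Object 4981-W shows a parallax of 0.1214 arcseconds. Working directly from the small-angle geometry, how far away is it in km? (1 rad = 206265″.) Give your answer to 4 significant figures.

2.542 × 10^14 km

θ = 0.1214″ = 0.1214/206265 = 5.8856 × 10^-7 rad.
d = B/θ = (1.496 × 10^8) / (5.8856 × 10^-7) = 2.5418 × 10^14 km.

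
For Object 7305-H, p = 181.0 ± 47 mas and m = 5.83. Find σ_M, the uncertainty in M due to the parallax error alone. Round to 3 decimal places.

M = m − 5 log₁₀ d + 5 = m + 5 log₁₀ p + 5, so ∂M/∂p = 5/(p ln 10).
σ_M = (5/ln 10) · (σ_p/p) = 2.1715 × 47/181.0 = 2.1715 × 0.25967 = 0.56387.

σ_M = 0.564 mag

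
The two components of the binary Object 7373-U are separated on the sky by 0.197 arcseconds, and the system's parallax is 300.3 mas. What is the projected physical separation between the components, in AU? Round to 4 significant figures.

0.6560 AU

d = 1/p = 1/0.3003″ = 3.33 pc.
At distance d (pc), an angle of θ arcsec spans θ·d AU: s = 0.197 × 3.33 = 0.65601 AU.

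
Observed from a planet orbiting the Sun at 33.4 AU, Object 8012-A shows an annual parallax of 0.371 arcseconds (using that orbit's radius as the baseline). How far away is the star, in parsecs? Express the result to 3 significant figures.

90.0 pc

With baseline B (in AU) and parallax p (in arcsec), d = B/p parsecs.
d = 33.4 / 0.371 = 90.027 pc.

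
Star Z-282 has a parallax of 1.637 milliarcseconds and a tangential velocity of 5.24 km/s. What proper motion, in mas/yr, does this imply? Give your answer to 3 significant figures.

d = 1/p = 1/0.001637″ = 610.87 pc.
μ = v_t / (4.74 d) = 5.24 / (4.74 × 610.87) = 5.24 / 2895.5 = 0.0018097 ″/yr = 1.8097 mas/yr.

1.81 mas/yr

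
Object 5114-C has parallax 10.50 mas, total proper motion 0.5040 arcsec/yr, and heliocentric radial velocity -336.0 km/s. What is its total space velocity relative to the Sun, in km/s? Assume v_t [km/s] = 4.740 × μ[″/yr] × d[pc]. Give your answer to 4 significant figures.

d = 1/p = 1/0.01050″ = 95.238 pc.
v_t = 4.740 μ d = 4.740 × 0.5040 × 95.238 = 227.52 km/s.
v = √(v_r² + v_t²) = √((-336.0)² + 227.52²) = √164661 = 405.78 km/s.

405.8 km/s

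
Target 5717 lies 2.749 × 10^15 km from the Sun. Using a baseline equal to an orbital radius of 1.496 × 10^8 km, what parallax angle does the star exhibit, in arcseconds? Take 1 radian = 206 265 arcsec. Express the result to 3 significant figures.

θ ≈ B/d = (1.496 × 10^8) / (2.749 × 10^15) = 5.4420 × 10^-8 rad.
In arcseconds: 5.4420 × 10^-8 × 206265 = 0.011225″.

0.0112 arcsec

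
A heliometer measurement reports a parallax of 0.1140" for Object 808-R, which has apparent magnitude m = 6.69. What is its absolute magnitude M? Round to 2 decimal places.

M = 6.97

d = 1/p = 1/0.1140″ = 8.7719 pc.
m − M = 5 log₁₀(8.7719) − 5 = 4.7155 − 5 = -0.2845.
M = m − (m − M) = 6.69 − (-0.2845) = 6.97.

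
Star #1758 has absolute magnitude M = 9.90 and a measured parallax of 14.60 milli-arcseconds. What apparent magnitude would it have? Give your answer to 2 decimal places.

m = 14.08

d = 1/p = 1/0.01460″ = 68.493 pc.
m − M = 5 log₁₀ d − 5 = 5 log₁₀(68.493) − 5 = 9.1782 − 5 = 4.1782.
m = M + (m − M) = 9.90 + 4.1782 = 14.08.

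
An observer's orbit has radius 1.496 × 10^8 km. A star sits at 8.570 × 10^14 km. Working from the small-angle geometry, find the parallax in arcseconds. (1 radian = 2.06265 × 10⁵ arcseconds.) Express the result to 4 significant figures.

0.03601 arcsec

θ ≈ B/d = (1.496 × 10^8) / (8.570 × 10^14) = 1.7456 × 10^-7 rad.
In arcseconds: 1.7456 × 10^-7 × 206265 = 0.036006″.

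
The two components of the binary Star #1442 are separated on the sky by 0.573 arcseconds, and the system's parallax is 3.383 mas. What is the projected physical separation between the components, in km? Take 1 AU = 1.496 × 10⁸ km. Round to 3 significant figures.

2.53 × 10^10 km

d = 1/p = 1/0.003383″ = 295.6 pc.
At distance d (pc), an angle of θ arcsec spans θ·d AU: s = 0.573 × 295.6 = 169.38 AU.
= 169.38 × 1.496 × 10⁸ km = 2.5339 × 10^10 km.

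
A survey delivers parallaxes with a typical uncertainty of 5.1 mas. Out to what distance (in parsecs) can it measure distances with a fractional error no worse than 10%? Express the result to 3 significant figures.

σ_d/d = σ_p/p, so the condition is σ_p/p ≤ 0.10, i.e. p ≥ σ_p/0.10.
p_min = 5.1/0.10 = 51 mas = 0.051 arcsec.
d_max = 1/p_min = 1/0.051 = 19.608 pc.

19.6 pc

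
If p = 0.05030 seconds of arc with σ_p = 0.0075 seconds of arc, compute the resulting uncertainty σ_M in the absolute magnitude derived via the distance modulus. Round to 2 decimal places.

σ_M = 0.32 mag

M = m − 5 log₁₀ d + 5 = m + 5 log₁₀ p + 5, so ∂M/∂p = 5/(p ln 10).
σ_M = (5/ln 10) · (σ_p/p) = 2.1715 × 0.0075/0.05030 = 2.1715 × 0.14911 = 0.32379.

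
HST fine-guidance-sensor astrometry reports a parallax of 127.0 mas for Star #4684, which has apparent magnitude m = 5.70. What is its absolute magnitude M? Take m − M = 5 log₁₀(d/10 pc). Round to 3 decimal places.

M = 6.219

d = 1/p = 1/0.1270″ = 7.874 pc.
m − M = 5 log₁₀(7.874) − 5 = 4.4810 − 5 = -0.5190.
M = m − (m − M) = 5.70 − (-0.5190) = 6.219.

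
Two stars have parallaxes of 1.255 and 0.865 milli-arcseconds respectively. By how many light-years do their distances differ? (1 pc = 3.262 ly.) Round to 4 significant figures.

1172 ly

d_A = 1/0.001255″ = 796.81 pc; d_B = 1/0.0008650″ = 1156.1 pc.
|d_B − d_A| = |1156.1 − 796.81| = 359.29 pc = 359.29 × 3.262 ly = 1172 ly.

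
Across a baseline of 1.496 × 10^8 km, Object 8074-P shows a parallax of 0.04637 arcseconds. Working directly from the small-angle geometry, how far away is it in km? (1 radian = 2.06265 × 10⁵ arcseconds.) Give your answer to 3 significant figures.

θ = 0.04637″ = 0.04637/206265 = 2.2481 × 10^-7 rad.
d = B/θ = (1.496 × 10^8) / (2.2481 × 10^-7) = 6.6545 × 10^14 km.

6.65 × 10^14 km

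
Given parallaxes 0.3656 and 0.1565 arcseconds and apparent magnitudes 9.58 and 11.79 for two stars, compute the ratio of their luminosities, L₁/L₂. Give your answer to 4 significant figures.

d₁ = 1/p₁ = 1/0.3656″ = 2.7352 pc; d₂ = 1/p₂ = 1/0.1565″ = 6.3898 pc.
M₁ = m₁ − 5 log₁₀ d₁ + 5 = 9.58 − 2.1849 + 5 = 12.3951.
M₂ = 11.79 − 4.0274 + 5 = 12.7626.
L₁/L₂ = 10^(0.4(M₂ − M₁)) = 10^(0.4 × 0.3675) = 10^0.14700 = 1.4028.

L₁/L₂ = 1.403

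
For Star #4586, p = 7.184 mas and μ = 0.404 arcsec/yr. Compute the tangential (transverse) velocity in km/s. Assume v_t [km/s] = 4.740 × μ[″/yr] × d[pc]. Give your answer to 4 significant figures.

d = 1/p = 1/0.007184″ = 139.2 pc.
v_t = 4.74 × μ × d = 4.74 × 0.404 × 139.2 = 266.56 km/s.

266.6 km/s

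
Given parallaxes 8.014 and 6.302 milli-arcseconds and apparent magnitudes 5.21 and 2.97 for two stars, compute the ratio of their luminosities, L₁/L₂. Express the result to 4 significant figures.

L₁/L₂ = 0.07857

d₁ = 1/p₁ = 1/0.008014″ = 124.78 pc; d₂ = 1/p₂ = 1/0.006302″ = 158.68 pc.
M₁ = m₁ − 5 log₁₀ d₁ + 5 = 5.21 − 10.4807 + 5 = -0.2707.
M₂ = 2.97 − 11.0026 + 5 = -3.0326.
L₁/L₂ = 10^(0.4(M₂ − M₁)) = 10^(0.4 × (-2.7619)) = 10^(-1.10476) = 0.078567.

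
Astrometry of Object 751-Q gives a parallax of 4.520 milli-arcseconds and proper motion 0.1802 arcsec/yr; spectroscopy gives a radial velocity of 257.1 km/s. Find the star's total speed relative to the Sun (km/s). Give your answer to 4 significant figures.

319.1 km/s

d = 1/p = 1/0.004520″ = 221.24 pc.
v_t = 4.740 μ d = 4.740 × 0.1802 × 221.24 = 188.97 km/s.
v = √(v_r² + v_t²) = √(257.1² + 188.97²) = √101810 = 319.08 km/s.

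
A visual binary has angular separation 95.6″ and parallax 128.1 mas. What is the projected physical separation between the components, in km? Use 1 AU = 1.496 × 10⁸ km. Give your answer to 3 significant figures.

d = 1/p = 1/0.1281″ = 7.8064 pc.
At distance d (pc), an angle of θ arcsec spans θ·d AU: s = 95.6 × 7.8064 = 746.29 AU.
= 746.29 × 1.496 × 10⁸ km = 1.1164 × 10^11 km.

1.12 × 10^11 km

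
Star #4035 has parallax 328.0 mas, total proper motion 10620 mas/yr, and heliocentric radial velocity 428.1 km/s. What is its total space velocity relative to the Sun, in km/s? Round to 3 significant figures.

455 km/s

d = 1/p = 1/0.3280″ = 3.0488 pc.
μ = 10620 mas/yr = 10.62 ″/yr.
v_t = 4.740 μ d = 4.740 × 10.62 × 3.0488 = 153.47 km/s.
v = √(v_r² + v_t²) = √(428.1² + 153.47²) = √206823 = 454.78 km/s.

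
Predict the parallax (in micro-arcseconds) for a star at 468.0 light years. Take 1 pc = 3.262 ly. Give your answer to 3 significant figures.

d = 468.0 ly ÷ 3.262 = 143.47 pc.
p = 1/d = 1/143.47 = 0.0069701 arcsec.
= 0.0069701 × 10⁶ = 6970.1 μas.

6970 μas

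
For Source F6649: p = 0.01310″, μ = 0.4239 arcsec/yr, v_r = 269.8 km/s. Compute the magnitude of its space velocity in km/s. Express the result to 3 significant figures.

310 km/s

d = 1/p = 1/0.01310″ = 76.336 pc.
v_t = 4.740 μ d = 4.740 × 0.4239 × 76.336 = 153.38 km/s.
v = √(v_r² + v_t²) = √(269.8² + 153.38²) = √96317.5 = 310.35 km/s.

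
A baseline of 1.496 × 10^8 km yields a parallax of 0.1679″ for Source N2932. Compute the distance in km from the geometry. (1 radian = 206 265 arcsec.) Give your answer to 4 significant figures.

1.838 × 10^14 km

θ = 0.1679″ = 0.1679/206265 = 8.1400 × 10^-7 rad.
d = B/θ = (1.496 × 10^8) / (8.1400 × 10^-7) = 1.8378 × 10^14 km.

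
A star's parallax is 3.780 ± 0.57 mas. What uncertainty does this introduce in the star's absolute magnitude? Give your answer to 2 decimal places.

σ_M = 0.33 mag

M = m − 5 log₁₀ d + 5 = m + 5 log₁₀ p + 5, so ∂M/∂p = 5/(p ln 10).
σ_M = (5/ln 10) · (σ_p/p) = 2.1715 × 0.57/3.780 = 2.1715 × 0.15079 = 0.32744.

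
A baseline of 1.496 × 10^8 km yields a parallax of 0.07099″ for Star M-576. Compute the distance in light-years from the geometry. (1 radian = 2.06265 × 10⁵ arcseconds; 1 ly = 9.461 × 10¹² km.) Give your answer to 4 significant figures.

45.94 ly

θ = 0.07099″ = 0.07099/206265 = 3.4417 × 10^-7 rad.
d = B/θ = (1.496 × 10^8) / (3.4417 × 10^-7) = 4.3467 × 10^14 km = (4.3467 × 10^14) / (9.461 × 10^12) ly = 45.943 ly.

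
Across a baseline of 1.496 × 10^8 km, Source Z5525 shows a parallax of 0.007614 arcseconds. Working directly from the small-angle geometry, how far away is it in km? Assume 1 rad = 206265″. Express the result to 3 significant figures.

4.05 × 10^15 km

θ = 0.007614″ = 0.007614/206265 = 3.6914 × 10^-8 rad.
d = B/θ = (1.496 × 10^8) / (3.6914 × 10^-8) = 4.0527 × 10^15 km.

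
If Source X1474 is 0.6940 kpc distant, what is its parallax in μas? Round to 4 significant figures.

d = 0.6940 kpc = 694 pc.
p = 1/d = 1/694 = 0.0014409 arcsec.
= 0.0014409 × 10⁶ = 1440.9 μas.

1441 μas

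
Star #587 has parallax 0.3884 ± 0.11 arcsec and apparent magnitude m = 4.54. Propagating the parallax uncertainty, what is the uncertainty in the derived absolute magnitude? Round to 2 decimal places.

M = m − 5 log₁₀ d + 5 = m + 5 log₁₀ p + 5, so ∂M/∂p = 5/(p ln 10).
σ_M = (5/ln 10) · (σ_p/p) = 2.1715 × 0.11/0.3884 = 2.1715 × 0.28321 = 0.61499.

σ_M = 0.61 mag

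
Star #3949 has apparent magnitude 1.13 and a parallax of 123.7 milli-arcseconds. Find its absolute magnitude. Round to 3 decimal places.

M = 1.592

d = 1/p = 1/0.1237″ = 8.0841 pc.
m − M = 5 log₁₀(8.0841) − 5 = 4.5382 − 5 = -0.4618.
M = m − (m − M) = 1.13 − (-0.4618) = 1.592.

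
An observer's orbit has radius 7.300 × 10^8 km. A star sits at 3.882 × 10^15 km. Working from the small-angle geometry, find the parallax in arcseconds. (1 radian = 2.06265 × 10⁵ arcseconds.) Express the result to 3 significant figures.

θ ≈ B/d = (7.300 × 10^8) / (3.882 × 10^15) = 1.8805 × 10^-7 rad.
In arcseconds: 1.8805 × 10^-7 × 206265 = 0.038788″.

0.0388 arcsec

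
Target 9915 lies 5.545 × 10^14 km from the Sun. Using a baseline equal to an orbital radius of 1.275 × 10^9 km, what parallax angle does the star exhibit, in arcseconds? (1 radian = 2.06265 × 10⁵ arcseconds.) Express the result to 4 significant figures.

0.4743 arcsec

θ ≈ B/d = (1.275 × 10^9) / (5.545 × 10^14) = 2.2994 × 10^-6 rad.
In arcseconds: 2.2994 × 10^-6 × 206265 = 0.47429″.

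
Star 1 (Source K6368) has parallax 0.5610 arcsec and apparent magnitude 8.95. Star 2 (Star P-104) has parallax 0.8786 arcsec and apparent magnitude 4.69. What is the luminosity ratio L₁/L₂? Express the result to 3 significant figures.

L₁/L₂ = 0.0485

d₁ = 1/p₁ = 1/0.5610″ = 1.7825 pc; d₂ = 1/p₂ = 1/0.8786″ = 1.1382 pc.
M₁ = m₁ − 5 log₁₀ d₁ + 5 = 8.95 − 1.2551 + 5 = 12.6949.
M₂ = 4.69 − 0.2811 + 5 = 9.4089.
L₁/L₂ = 10^(0.4(M₂ − M₁)) = 10^(0.4 × (-3.2860)) = 10^(-1.31440) = 0.048484.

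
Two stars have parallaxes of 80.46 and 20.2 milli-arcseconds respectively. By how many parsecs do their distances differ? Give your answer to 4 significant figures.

37.08 pc

d_A = 1/0.08046″ = 12.429 pc; d_B = 1/0.02020″ = 49.505 pc.
|d_B − d_A| = |49.505 − 12.429| = 37.076 pc.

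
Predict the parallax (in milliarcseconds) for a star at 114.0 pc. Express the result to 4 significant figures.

8.772 mas

p = 1/d = 1/114 = 0.0087719 arcsec.
= 0.0087719 × 1000 = 8.7719 mas.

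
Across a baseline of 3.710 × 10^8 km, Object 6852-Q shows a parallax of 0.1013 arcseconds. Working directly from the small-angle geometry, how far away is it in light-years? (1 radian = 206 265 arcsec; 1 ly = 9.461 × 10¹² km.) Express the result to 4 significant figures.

θ = 0.1013″ = 0.1013/206265 = 4.9112 × 10^-7 rad.
d = B/θ = (3.710 × 10^8) / (4.9112 × 10^-7) = 7.5542 × 10^14 km = (7.5542 × 10^14) / (9.461 × 10^12) ly = 79.846 ly.

79.85 ly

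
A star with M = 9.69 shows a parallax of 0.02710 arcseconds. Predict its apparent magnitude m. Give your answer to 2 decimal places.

d = 1/p = 1/0.02710″ = 36.9 pc.
m − M = 5 log₁₀ d − 5 = 5 log₁₀(36.9) − 5 = 7.8351 − 5 = 2.8351.
m = M + (m − M) = 9.69 + 2.8351 = 12.53.

m = 12.53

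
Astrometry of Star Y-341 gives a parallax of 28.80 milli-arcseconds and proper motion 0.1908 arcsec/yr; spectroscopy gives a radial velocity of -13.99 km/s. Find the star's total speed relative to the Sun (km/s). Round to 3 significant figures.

d = 1/p = 1/0.02880″ = 34.722 pc.
v_t = 4.740 μ d = 4.740 × 0.1908 × 34.722 = 31.402 km/s.
v = √(v_r² + v_t²) = √((-13.99)² + 31.402²) = √1181.81 = 34.377 km/s.

34.4 km/s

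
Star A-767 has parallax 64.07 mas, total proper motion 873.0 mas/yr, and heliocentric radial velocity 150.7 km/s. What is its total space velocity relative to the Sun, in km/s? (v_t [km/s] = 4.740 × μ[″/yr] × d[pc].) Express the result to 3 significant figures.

164 km/s

d = 1/p = 1/0.06407″ = 15.608 pc.
μ = 873.0 mas/yr = 0.8730 ″/yr.
v_t = 4.740 μ d = 4.740 × 0.8730 × 15.608 = 64.586 km/s.
v = √(v_r² + v_t²) = √(150.7² + 64.586²) = √26881.8 = 163.96 km/s.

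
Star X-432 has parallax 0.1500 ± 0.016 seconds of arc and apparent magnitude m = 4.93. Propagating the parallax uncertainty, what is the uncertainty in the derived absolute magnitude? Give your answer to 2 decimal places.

M = m − 5 log₁₀ d + 5 = m + 5 log₁₀ p + 5, so ∂M/∂p = 5/(p ln 10).
σ_M = (5/ln 10) · (σ_p/p) = 2.1715 × 0.016/0.1500 = 2.1715 × 0.10667 = 0.23163.

σ_M = 0.23 mag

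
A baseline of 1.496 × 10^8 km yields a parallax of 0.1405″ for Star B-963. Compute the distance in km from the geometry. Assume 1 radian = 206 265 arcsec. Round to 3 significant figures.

2.20 × 10^14 km

θ = 0.1405″ = 0.1405/206265 = 6.8116 × 10^-7 rad.
d = B/θ = (1.496 × 10^8) / (6.8116 × 10^-7) = 2.1963 × 10^14 km.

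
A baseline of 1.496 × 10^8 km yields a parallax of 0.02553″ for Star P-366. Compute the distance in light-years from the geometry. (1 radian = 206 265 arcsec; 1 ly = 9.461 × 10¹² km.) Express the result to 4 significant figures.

θ = 0.02553″ = 0.02553/206265 = 1.2377 × 10^-7 rad.
d = B/θ = (1.496 × 10^8) / (1.2377 × 10^-7) = 1.2087 × 10^15 km = (1.2087 × 10^15) / (9.461 × 10^12) ly = 127.76 ly.

127.8 ly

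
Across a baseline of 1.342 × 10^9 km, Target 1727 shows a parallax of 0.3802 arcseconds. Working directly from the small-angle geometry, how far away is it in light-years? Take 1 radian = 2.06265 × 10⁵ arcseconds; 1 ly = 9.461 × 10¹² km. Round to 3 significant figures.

77.0 ly

θ = 0.3802″ = 0.3802/206265 = 1.8433 × 10^-6 rad.
d = B/θ = (1.342 × 10^9) / (1.8433 × 10^-6) = 7.2804 × 10^14 km = (7.2804 × 10^14) / (9.461 × 10^12) ly = 76.952 ly.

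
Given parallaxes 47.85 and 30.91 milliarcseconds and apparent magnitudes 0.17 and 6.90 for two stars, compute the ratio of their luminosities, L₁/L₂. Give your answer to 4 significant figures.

L₁/L₂ = 205.3

d₁ = 1/p₁ = 1/0.04785″ = 20.899 pc; d₂ = 1/p₂ = 1/0.03091″ = 32.352 pc.
M₁ = m₁ − 5 log₁₀ d₁ + 5 = 0.17 − 6.6006 + 5 = -1.4306.
M₂ = 6.90 − 7.5495 + 5 = 4.3505.
L₁/L₂ = 10^(0.4(M₂ − M₁)) = 10^(0.4 × 5.7811) = 10^2.31244 = 205.32.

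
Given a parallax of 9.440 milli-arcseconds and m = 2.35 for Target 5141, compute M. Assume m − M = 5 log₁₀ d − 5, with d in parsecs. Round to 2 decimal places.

M = -2.78

d = 1/p = 1/0.009440″ = 105.93 pc.
m − M = 5 log₁₀(105.93) − 5 = 10.1251 − 5 = 5.1251.
M = m − (m − M) = 2.35 − 5.1251 = -2.78.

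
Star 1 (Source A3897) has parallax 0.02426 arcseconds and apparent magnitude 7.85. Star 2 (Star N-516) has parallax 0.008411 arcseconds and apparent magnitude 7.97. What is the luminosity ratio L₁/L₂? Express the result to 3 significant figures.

L₁/L₂ = 0.134

d₁ = 1/p₁ = 1/0.02426″ = 41.22 pc; d₂ = 1/p₂ = 1/0.008411″ = 118.89 pc.
M₁ = m₁ − 5 log₁₀ d₁ + 5 = 7.85 − 8.0755 + 5 = 4.7745.
M₂ = 7.97 − 10.3757 + 5 = 2.5943.
L₁/L₂ = 10^(0.4(M₂ − M₁)) = 10^(0.4 × (-2.1802)) = 10^(-0.87208) = 0.13425.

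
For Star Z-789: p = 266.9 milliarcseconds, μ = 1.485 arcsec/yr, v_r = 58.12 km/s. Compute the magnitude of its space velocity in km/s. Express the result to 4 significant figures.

d = 1/p = 1/0.2669″ = 3.7467 pc.
v_t = 4.740 μ d = 4.740 × 1.485 × 3.7467 = 26.373 km/s.
v = √(v_r² + v_t²) = √(58.12² + 26.373²) = √4073.47 = 63.824 km/s.

63.82 km/s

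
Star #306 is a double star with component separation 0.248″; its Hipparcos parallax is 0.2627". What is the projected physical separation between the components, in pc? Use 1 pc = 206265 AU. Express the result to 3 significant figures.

d = 1/p = 1/0.2627″ = 3.8066 pc.
At distance d (pc), an angle of θ arcsec spans θ·d AU: s = 0.248 × 3.8066 = 0.94404 AU.
= 0.94404 / 206265 = 4.5768 × 10^-6 pc.

4.58 × 10^-6 pc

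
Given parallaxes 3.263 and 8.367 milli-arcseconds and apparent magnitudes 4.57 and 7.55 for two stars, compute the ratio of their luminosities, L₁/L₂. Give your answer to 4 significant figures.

L₁/L₂ = 102.3

d₁ = 1/p₁ = 1/0.003263″ = 306.47 pc; d₂ = 1/p₂ = 1/0.008367″ = 119.52 pc.
M₁ = m₁ − 5 log₁₀ d₁ + 5 = 4.57 − 12.4319 + 5 = -2.8619.
M₂ = 7.55 − 10.3872 + 5 = 2.1628.
L₁/L₂ = 10^(0.4(M₂ − M₁)) = 10^(0.4 × 5.0247) = 10^2.00988 = 102.3.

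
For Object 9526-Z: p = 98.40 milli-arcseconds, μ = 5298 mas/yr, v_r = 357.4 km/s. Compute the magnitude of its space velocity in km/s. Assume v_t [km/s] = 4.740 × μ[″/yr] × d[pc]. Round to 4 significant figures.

439.2 km/s

d = 1/p = 1/0.09840″ = 10.163 pc.
μ = 5298 mas/yr = 5.298 ″/yr.
v_t = 4.740 μ d = 4.740 × 5.298 × 10.163 = 255.22 km/s.
v = √(v_r² + v_t²) = √(357.4² + 255.22²) = √192872 = 439.17 km/s.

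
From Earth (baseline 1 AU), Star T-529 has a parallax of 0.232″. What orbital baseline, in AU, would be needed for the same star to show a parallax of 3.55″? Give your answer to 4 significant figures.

Parallax scales linearly with baseline: p ∝ B, so B = p_target / p_Earth × 1 AU.
B = 3.55 / 0.232 = 15.302 AU.

15.30 AU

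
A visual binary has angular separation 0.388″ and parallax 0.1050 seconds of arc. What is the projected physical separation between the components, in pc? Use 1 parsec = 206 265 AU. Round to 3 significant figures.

1.79 × 10^-5 pc

d = 1/p = 1/0.1050″ = 9.5238 pc.
At distance d (pc), an angle of θ arcsec spans θ·d AU: s = 0.388 × 9.5238 = 3.6952 AU.
= 3.6952 / 206265 = 1.7915 × 10^-5 pc.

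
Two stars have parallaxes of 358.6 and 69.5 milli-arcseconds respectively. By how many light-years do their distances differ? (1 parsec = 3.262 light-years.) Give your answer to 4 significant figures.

d_A = 1/0.3586″ = 2.7886 pc; d_B = 1/0.06950″ = 14.388 pc.
|d_B − d_A| = |14.388 − 2.7886| = 11.599 pc = 11.599 × 3.262 ly = 37.836 ly.

37.84 ly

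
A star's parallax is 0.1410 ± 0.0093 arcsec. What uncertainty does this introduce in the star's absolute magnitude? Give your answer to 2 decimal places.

σ_M = 0.14 mag

M = m − 5 log₁₀ d + 5 = m + 5 log₁₀ p + 5, so ∂M/∂p = 5/(p ln 10).
σ_M = (5/ln 10) · (σ_p/p) = 2.1715 × 0.0093/0.1410 = 2.1715 × 0.065957 = 0.14323.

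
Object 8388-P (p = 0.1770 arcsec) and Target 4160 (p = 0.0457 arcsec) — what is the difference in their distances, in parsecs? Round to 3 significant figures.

d_A = 1/0.1770″ = 5.6497 pc; d_B = 1/0.04570″ = 21.882 pc.
|d_B − d_A| = |21.882 − 5.6497| = 16.232 pc.

16.2 pc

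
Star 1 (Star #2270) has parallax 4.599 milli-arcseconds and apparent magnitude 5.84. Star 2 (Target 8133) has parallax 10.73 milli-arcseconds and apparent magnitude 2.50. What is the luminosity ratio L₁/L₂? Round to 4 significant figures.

L₁/L₂ = 0.2511

d₁ = 1/p₁ = 1/0.004599″ = 217.44 pc; d₂ = 1/p₂ = 1/0.01073″ = 93.197 pc.
M₁ = m₁ − 5 log₁₀ d₁ + 5 = 5.84 − 11.6867 + 5 = -0.8467.
M₂ = 2.50 − 9.8470 + 5 = -2.3470.
L₁/L₂ = 10^(0.4(M₂ − M₁)) = 10^(0.4 × (-1.5003)) = 10^(-0.60012) = 0.25112.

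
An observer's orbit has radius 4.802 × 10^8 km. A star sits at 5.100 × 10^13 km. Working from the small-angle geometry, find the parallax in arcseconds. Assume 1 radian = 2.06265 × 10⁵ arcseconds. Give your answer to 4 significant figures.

1.942 arcsec

θ ≈ B/d = (4.802 × 10^8) / (5.100 × 10^13) = 9.4157 × 10^-6 rad.
In arcseconds: 9.4157 × 10^-6 × 206265 = 1.9421″.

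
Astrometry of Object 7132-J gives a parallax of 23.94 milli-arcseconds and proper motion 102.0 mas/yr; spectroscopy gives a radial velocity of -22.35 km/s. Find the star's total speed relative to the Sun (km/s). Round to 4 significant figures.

d = 1/p = 1/0.02394″ = 41.771 pc.
μ = 102.0 mas/yr = 0.1020 ″/yr.
v_t = 4.740 μ d = 4.740 × 0.1020 × 41.771 = 20.195 km/s.
v = √(v_r² + v_t²) = √((-22.35)² + 20.195²) = √907.361 = 30.122 km/s.

30.12 km/s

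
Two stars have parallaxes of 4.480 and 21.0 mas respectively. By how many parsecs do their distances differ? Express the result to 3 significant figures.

d_A = 1/0.004480″ = 223.21 pc; d_B = 1/0.02100″ = 47.619 pc.
|d_B − d_A| = |47.619 − 223.21| = 175.59 pc.

176 pc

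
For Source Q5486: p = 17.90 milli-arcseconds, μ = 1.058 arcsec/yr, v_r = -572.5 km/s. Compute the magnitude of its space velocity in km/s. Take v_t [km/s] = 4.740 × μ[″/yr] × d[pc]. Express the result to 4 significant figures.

d = 1/p = 1/0.01790″ = 55.866 pc.
v_t = 4.740 μ d = 4.740 × 1.058 × 55.866 = 280.16 km/s.
v = √(v_r² + v_t²) = √((-572.5)² + 280.16²) = √406246 = 637.37 km/s.

637.4 km/s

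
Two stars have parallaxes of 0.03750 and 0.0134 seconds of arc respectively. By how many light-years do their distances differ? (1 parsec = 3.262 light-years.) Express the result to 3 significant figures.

d_A = 1/0.03750″ = 26.667 pc; d_B = 1/0.01340″ = 74.627 pc.
|d_B − d_A| = |74.627 − 26.667| = 47.96 pc = 47.96 × 3.262 ly = 156.45 ly.

156 ly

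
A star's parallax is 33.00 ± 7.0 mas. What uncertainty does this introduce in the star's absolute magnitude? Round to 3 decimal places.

σ_M = 0.461 mag

M = m − 5 log₁₀ d + 5 = m + 5 log₁₀ p + 5, so ∂M/∂p = 5/(p ln 10).
σ_M = (5/ln 10) · (σ_p/p) = 2.1715 × 7.0/33.00 = 2.1715 × 0.21212 = 0.46062.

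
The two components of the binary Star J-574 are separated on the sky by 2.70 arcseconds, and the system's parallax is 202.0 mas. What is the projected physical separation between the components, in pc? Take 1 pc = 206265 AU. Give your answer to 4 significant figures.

d = 1/p = 1/0.2020″ = 4.9505 pc.
At distance d (pc), an angle of θ arcsec spans θ·d AU: s = 2.70 × 4.9505 = 13.366 AU.
= 13.366 / 206265 = 6.4800 × 10^-5 pc.

6.480 × 10^-5 pc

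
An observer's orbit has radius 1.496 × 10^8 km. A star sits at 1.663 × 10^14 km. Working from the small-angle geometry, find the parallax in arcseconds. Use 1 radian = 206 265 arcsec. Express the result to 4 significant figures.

0.1856 arcsec

θ ≈ B/d = (1.496 × 10^8) / (1.663 × 10^14) = 8.9958 × 10^-7 rad.
In arcseconds: 8.9958 × 10^-7 × 206265 = 0.18555″.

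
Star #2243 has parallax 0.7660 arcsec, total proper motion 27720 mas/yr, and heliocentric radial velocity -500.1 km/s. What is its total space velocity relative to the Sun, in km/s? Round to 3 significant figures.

529 km/s

d = 1/p = 1/0.7660″ = 1.3055 pc.
μ = 27720 mas/yr = 27.72 ″/yr.
v_t = 4.740 μ d = 4.740 × 27.72 × 1.3055 = 171.53 km/s.
v = √(v_r² + v_t²) = √((-500.1)² + 171.53²) = √279523 = 528.7 km/s.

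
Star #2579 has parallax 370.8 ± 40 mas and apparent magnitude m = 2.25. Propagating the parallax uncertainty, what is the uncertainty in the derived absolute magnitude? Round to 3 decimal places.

σ_M = 0.234 mag

M = m − 5 log₁₀ d + 5 = m + 5 log₁₀ p + 5, so ∂M/∂p = 5/(p ln 10).
σ_M = (5/ln 10) · (σ_p/p) = 2.1715 × 40/370.8 = 2.1715 × 0.10787 = 0.23424.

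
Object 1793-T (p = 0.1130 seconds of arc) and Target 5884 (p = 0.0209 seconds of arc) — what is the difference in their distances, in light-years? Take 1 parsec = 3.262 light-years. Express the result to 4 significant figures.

127.2 ly

d_A = 1/0.1130″ = 8.8496 pc; d_B = 1/0.02090″ = 47.847 pc.
|d_B − d_A| = |47.847 − 8.8496| = 38.997 pc = 38.997 × 3.262 ly = 127.21 ly.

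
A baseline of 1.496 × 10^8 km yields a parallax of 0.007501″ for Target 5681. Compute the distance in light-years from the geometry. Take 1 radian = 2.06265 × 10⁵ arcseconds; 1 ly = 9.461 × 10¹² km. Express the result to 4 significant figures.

θ = 0.007501″ = 0.007501/206265 = 3.6366 × 10^-8 rad.
d = B/θ = (1.496 × 10^8) / (3.6366 × 10^-8) = 4.1137 × 10^15 km = (4.1137 × 10^15) / (9.461 × 10^12) ly = 434.81 ly.

434.8 ly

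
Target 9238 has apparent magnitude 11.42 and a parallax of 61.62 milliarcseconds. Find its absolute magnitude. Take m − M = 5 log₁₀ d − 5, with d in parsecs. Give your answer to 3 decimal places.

M = 10.369

d = 1/p = 1/0.06162″ = 16.228 pc.
m − M = 5 log₁₀(16.228) − 5 = 6.0513 − 5 = 1.0513.
M = m − (m − M) = 11.42 − 1.0513 = 10.369.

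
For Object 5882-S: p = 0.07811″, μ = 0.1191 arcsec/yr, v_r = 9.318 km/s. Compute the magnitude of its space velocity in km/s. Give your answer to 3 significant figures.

11.8 km/s

d = 1/p = 1/0.07811″ = 12.802 pc.
v_t = 4.740 μ d = 4.740 × 0.1191 × 12.802 = 7.2272 km/s.
v = √(v_r² + v_t²) = √(9.318² + 7.2272²) = √139.058 = 11.792 km/s.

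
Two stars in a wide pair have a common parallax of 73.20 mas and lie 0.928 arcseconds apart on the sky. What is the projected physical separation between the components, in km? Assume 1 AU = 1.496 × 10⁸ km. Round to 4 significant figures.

d = 1/p = 1/0.07320″ = 13.661 pc.
At distance d (pc), an angle of θ arcsec spans θ·d AU: s = 0.928 × 13.661 = 12.677 AU.
= 12.677 × 1.496 × 10⁸ km = 1.8965 × 10^9 km.

1.897 × 10^9 km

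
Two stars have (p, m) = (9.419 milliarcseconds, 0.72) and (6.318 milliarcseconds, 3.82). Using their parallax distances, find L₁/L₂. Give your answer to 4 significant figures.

d₁ = 1/p₁ = 1/0.009419″ = 106.17 pc; d₂ = 1/p₂ = 1/0.006318″ = 158.28 pc.
M₁ = m₁ − 5 log₁₀ d₁ + 5 = 0.72 − 10.1300 + 5 = -4.4100.
M₂ = 3.82 − 10.9971 + 5 = -2.1771.
L₁/L₂ = 10^(0.4(M₂ − M₁)) = 10^(0.4 × 2.2329) = 10^0.89316 = 7.8192.

L₁/L₂ = 7.819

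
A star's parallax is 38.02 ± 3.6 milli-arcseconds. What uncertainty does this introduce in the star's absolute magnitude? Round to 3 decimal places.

M = m − 5 log₁₀ d + 5 = m + 5 log₁₀ p + 5, so ∂M/∂p = 5/(p ln 10).
σ_M = (5/ln 10) · (σ_p/p) = 2.1715 × 3.6/38.02 = 2.1715 × 0.094687 = 0.20561.

σ_M = 0.206 mag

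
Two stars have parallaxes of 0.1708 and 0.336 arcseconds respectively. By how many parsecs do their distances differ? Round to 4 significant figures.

2.879 pc

d_A = 1/0.1708″ = 5.8548 pc; d_B = 1/0.3360″ = 2.9762 pc.
|d_B − d_A| = |2.9762 − 5.8548| = 2.8786 pc.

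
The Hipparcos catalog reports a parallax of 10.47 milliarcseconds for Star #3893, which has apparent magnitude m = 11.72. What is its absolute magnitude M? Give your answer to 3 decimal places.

M = 6.820

d = 1/p = 1/0.01047″ = 95.511 pc.
m − M = 5 log₁₀(95.511) − 5 = 9.9003 − 5 = 4.9003.
M = m − (m − M) = 11.72 − 4.9003 = 6.820.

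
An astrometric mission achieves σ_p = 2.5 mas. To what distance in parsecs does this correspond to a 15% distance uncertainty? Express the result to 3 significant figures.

60.0 pc

σ_d/d = σ_p/p, so the condition is σ_p/p ≤ 0.15, i.e. p ≥ σ_p/0.15.
p_min = 2.5/0.15 = 16.667 mas = 0.016667 arcsec.
d_max = 1/p_min = 1/0.016667 = 59.999 pc.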